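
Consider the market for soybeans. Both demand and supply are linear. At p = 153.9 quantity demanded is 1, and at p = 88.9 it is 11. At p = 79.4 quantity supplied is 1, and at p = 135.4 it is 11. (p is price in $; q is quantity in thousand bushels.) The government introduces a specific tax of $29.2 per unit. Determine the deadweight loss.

$35.23 thousand

Demand slope = (88.9 − 153.9)/(11 − 1) = −6.5, so p = 160.4 − 6.5q.
Supply slope = (135.4 − 79.4)/(11 − 1) = 5.6, so p = 73.8 + 5.6q.
Competitive equilibrium: 160.4 − 6.5q = 73.8 + 5.6q → q* = 7.157, p* = 113.8793.
With the tax, the buyer price exceeds the seller price by 29.2: (160.4 − 6.5q) − (73.8 + 5.6q) = 29.2 → q' = 4.7438.
Δq = 7.157 − 4.7438 = 2.4132; the wedge equals the tax, 29.2.
DWL = ½ × 2.4132 × 29.2 = $35.23 thousand.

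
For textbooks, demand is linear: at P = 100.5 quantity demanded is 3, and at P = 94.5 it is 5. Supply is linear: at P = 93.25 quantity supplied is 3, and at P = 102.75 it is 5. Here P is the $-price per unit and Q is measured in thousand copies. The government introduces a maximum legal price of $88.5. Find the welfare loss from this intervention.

Demand slope = (94.5 − 100.5)/(5 − 3) = −3, so P = 109.5 − 3Q.
Supply slope = (102.75 − 93.25)/(5 − 3) = 4.75, so P = 79 + 4.75Q.
Competitive equilibrium: 109.5 − 3Q = 79 + 4.75Q → Q* = 3.9355, P* = 97.6935.
At the ceiling P = 88.5, quantity supplied = (88.5 − 79)/4.75 = 2.
Willingness to pay at Q' = 2: 109.5 − 3·2 = 103.5.
ΔQ = 3.9355 − 2 = 1.9355; wedge = 103.5 − 88.5 = 15.
DWL = ½ × 1.9355 × 15 = $14.52 thousand.

$14.52 thousand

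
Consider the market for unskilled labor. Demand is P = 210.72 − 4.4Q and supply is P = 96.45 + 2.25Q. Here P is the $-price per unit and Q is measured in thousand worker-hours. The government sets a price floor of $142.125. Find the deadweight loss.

Competitive equilibrium: 210.72 − 4.4Q = 96.45 + 2.25Q → Q* = 17.1835, P* = 135.1128.
At the floor P = 142.125, quantity demanded = (210.72 − 142.125)/4.4 = 15.5898.
Sellers' marginal cost at Q' = 15.5898: 96.45 + 2.25·15.5898 = 131.5271.
ΔQ = 17.1835 − 15.5898 = 1.5937; wedge = 142.125 − 131.5271 = 10.5979.
DWL = ½ × 1.5937 × 10.5979 = $8.44 thousand.

$8.44 thousand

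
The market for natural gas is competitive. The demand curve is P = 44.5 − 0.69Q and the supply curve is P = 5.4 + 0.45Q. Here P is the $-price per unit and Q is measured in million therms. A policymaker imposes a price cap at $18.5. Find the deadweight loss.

$15.34 million

Competitive equilibrium: 44.5 − 0.69Q = 5.4 + 0.45Q → Q* = 34.2982, P* = 20.8342.
At the ceiling P = 18.5, quantity supplied = (18.5 − 5.4)/0.45 = 29.1111.
Willingness to pay at Q' = 29.1111: 44.5 − 0.69·29.1111 = 24.4133.
ΔQ = 34.2982 − 29.1111 = 5.1871; wedge = 24.4133 − 18.5 = 5.9133.
Welfare loss = ½ × 5.1871 × 5.9133 = $15.34 million.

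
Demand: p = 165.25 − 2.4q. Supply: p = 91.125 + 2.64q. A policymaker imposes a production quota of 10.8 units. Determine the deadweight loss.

38.47

Competitive equilibrium: 165.25 − 2.4q = 91.125 + 2.64q → q* = 14.7073, p* = 129.9524.
At q = 10.8: demand price = 165.25 − 2.4·10.8 = 139.33; supply price = 91.125 + 2.64·10.8 = 119.637.
Δq = 14.7073 − 10.8 = 3.9073; wedge = 139.33 − 119.637 = 19.693.
The triangle = ½ × 3.9073 × 19.693 = 38.47.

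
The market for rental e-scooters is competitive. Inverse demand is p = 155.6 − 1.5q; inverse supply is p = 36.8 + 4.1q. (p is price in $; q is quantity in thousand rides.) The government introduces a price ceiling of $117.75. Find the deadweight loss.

Competitive equilibrium: 155.6 − 1.5q = 36.8 + 4.1q → q* = 21.2143, p* = 123.7786.
At the ceiling p = 117.75, quantity supplied = (117.75 − 36.8)/4.1 = 19.7439.
Willingness to pay at q' = 19.7439: 155.6 − 1.5·19.7439 = 125.9842.
Δq = 21.2143 − 19.7439 = 1.4704; wedge = 125.9842 − 117.75 = 8.2342.
Deadweight loss = ½ × 1.4704 × 8.2342 = $6.05 thousand.

$6.05 thousand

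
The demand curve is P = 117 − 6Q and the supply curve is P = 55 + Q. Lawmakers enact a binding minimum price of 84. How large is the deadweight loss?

Competitive equilibrium: 117 − 6Q = 55 + Q → Q* = 8.8571, P* = 63.8571.
At the floor P = 84, quantity demanded = (117 − 84)/6 = 5.5.
Sellers' marginal cost at Q' = 5.5: 55 + 1·5.5 = 60.5.
ΔQ = 8.8571 − 5.5 = 3.3571; wedge = 84 − 60.5 = 23.5.
DWL = ½ × 3.3571 × 23.5 = 39.45.

39.45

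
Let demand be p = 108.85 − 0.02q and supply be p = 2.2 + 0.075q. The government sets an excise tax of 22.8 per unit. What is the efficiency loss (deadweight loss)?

2736

Competitive equilibrium: 108.85 − 0.02q = 2.2 + 0.075q → q* = 1122.6316, p* = 86.3974.
With the tax, the buyer price exceeds the seller price by 22.8: (108.85 − 0.02q) − (2.2 + 0.075q) = 22.8 → q' = 882.6316.
Δq = 1122.6316 − 882.6316 = 240; the wedge equals the tax, 22.8.
Deadweight loss = ½ × 240 × 22.8 = 2736.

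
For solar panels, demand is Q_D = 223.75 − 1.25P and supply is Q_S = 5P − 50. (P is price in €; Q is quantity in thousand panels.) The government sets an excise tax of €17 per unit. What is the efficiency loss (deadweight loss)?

€144.50 thousand

In inverse form: demand P = 179 − 0.8Q, supply P = 10 + 0.2Q.
Competitive equilibrium: 179 − 0.8Q = 10 + 0.2Q → Q* = 169, P* = 43.8.
With the tax, the buyer price exceeds the seller price by 17: (179 − 0.8Q) − (10 + 0.2Q) = 17 → Q' = 152.
ΔQ = 169 − 152 = 17; the wedge equals the tax, 17.
The triangle = ½ × 17 × 17 = €144.50 thousand.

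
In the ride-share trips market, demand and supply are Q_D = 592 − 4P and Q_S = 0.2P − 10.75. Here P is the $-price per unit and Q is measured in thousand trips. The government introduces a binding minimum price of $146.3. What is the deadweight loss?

$326.49 thousand

In inverse form: demand P = 148 − 0.25Q, supply P = 53.75 + 5Q.
Competitive equilibrium: 148 − 0.25Q = 53.75 + 5Q → Q* = 17.9524, P* = 143.5119.
At the floor P = 146.3, quantity demanded = (148 − 146.3)/0.25 = 6.8.
Sellers' marginal cost at Q' = 6.8: 53.75 + 5·6.8 = 87.75.
ΔQ = 17.9524 − 6.8 = 11.1524; wedge = 146.3 − 87.75 = 58.55.
DWL = ½ × 11.1524 × 58.55 = $326.49 thousand.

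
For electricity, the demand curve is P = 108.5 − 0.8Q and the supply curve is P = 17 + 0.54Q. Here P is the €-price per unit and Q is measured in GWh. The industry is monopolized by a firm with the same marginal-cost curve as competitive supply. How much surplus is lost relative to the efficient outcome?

Competitive equilibrium: 108.5 − 0.8Q = 17 + 0.54Q → Q* = 68.2836, P* = 53.8731.
Marginal revenue: MR = 108.5 − 1.6Q. Set MR = MC: 108.5 − 1.6Q = 17 + 0.54Q → Q_m = 42.757.
Price P_m = 108.5 − 0.8·42.757 = 74.2944; MC(Q_m) = 17 + 0.54·42.757 = 40.0888.
Competitive Q* = 68.2836, so ΔQ = 25.5266; wedge = 74.2944 − 40.0888 = 34.2056.
Welfare loss = ½ × 25.5266 × 34.2056 = €436.58.

€436.58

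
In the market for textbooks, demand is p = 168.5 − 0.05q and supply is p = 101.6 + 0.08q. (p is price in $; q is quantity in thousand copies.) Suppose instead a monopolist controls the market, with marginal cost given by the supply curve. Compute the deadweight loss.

$1328.23 thousand

Competitive equilibrium: 168.5 − 0.05q = 101.6 + 0.08q → q* = 514.61538, p* = 142.76923.
Marginal revenue: MR = 168.5 − 0.1q. Set MR = MC: 168.5 − 0.1q = 101.6 + 0.08q → q_m = 371.66667.
Price p_m = 168.5 − 0.05·371.66667 = 149.91667; MC(q_m) = 101.6 + 0.08·371.66667 = 131.33333.
Competitive q* = 514.61538, so Δq = 142.94871; wedge = 149.91667 − 131.33333 = 18.58334.
Deadweight loss = ½ × 142.94871 × 18.58334 = $1328.23 thousand.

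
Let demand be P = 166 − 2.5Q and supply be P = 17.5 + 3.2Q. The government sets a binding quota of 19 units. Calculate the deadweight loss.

Competitive equilibrium: 166 − 2.5Q = 17.5 + 3.2Q → Q* = 26.0526, P* = 100.8684.
At Q = 19: demand price = 166 − 2.5·19 = 118.5; supply price = 17.5 + 3.2·19 = 78.3.
ΔQ = 26.0526 − 19 = 7.0526; wedge = 118.5 − 78.3 = 40.2.
The triangle = ½ × 7.0526 × 40.2 = 141.76.

141.76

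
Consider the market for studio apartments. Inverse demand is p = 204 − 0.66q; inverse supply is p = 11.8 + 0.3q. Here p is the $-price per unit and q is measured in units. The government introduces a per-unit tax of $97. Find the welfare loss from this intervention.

$4900.52

Competitive equilibrium: 204 − 0.66q = 11.8 + 0.3q → q* = 200.2083, p* = 71.8625.
With the tax, the buyer price exceeds the seller price by 97: (204 − 0.66q) − (11.8 + 0.3q) = 97 → q' = 99.1667.
Δq = 200.2083 − 99.1667 = 101.0416; the wedge equals the tax, 97.
The triangle = ½ × 101.0416 × 97 = $4900.52.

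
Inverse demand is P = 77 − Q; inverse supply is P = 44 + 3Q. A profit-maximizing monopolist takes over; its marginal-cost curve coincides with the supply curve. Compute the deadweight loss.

Competitive equilibrium: 77 − Q = 44 + 3Q → Q* = 8.25, P* = 68.75.
Marginal revenue: MR = 77 − 2Q. Set MR = MC: 77 − 2Q = 44 + 3Q → Q_m = 6.6.
Price P_m = 77 − 1·6.6 = 70.4; MC(Q_m) = 44 + 3·6.6 = 63.8.
Competitive Q* = 8.25, so ΔQ = 1.65; wedge = 70.4 − 63.8 = 6.6.
Deadweight loss = ½ × 1.65 × 6.6 = 5.445.

5.445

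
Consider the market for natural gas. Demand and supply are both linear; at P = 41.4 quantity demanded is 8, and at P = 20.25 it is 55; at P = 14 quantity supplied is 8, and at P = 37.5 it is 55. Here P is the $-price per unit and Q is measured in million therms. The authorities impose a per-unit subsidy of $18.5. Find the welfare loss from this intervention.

$180.13 million

Demand slope = (20.25 − 41.4)/(55 − 8) = −0.45, so P = 45 − 0.45Q.
Supply slope = (37.5 − 14)/(55 − 8) = 0.5, so P = 10 + 0.5Q.
Competitive equilibrium: 45 − 0.45Q = 10 + 0.5Q → Q* = 36.8421, P* = 28.4211.
The subsidy lowers effective supply by 18.5: P = 0.5Q − 8.5.
New quantity: 45 − 0.45Q = 0.5Q − 8.5 → Q' = 56.3158.
Overproduction ΔQ = 56.3158 − 36.8421 = 19.4737; wedge = subsidy = 18.5.
The triangle = ½ × 19.4737 × 18.5 = $180.13 million.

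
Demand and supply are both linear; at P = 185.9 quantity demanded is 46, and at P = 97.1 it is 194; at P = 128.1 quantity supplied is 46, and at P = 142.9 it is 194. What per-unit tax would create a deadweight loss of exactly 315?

Demand slope = (97.1 − 185.9)/(194 − 46) = −0.6, so P = 213.5 − 0.6Q.
Supply slope = (142.9 − 128.1)/(194 − 46) = 0.1, so P = 123.5 + 0.1Q.
Competitive equilibrium: 213.5 − 0.6Q = 123.5 + 0.1Q → Q* = 128.5714, P* = 136.3571.
A tax t gives ΔQ = t/0.7 and wedge t, so DWL = t²/1.4.
t²/1.4 = 315 → t² = 441 → t = 21.

21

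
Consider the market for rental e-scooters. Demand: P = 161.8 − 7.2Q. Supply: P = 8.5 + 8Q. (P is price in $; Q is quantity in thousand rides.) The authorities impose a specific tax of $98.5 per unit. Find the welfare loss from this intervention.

Competitive equilibrium: 161.8 − 7.2Q = 8.5 + 8Q → Q* = 10.0855, P* = 89.1842.
With the tax, the buyer price exceeds the seller price by 98.5: (161.8 − 7.2Q) − (8.5 + 8Q) = 98.5 → Q' = 3.6053.
ΔQ = 10.0855 − 3.6053 = 6.4802; the wedge equals the tax, 98.5.
Welfare loss = ½ × 6.4802 × 98.5 = $319.15 thousand.

$319.15 thousand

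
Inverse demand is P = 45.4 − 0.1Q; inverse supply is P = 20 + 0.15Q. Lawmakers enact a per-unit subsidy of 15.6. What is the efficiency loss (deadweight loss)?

Competitive equilibrium: 45.4 − 0.1Q = 20 + 0.15Q → Q* = 101.6, P* = 35.24.
The subsidy lowers effective supply by 15.6: P = 4.4 + 0.15Q.
New quantity: 45.4 − 0.1Q = 4.4 + 0.15Q → Q' = 164.
Overproduction ΔQ = 164 − 101.6 = 62.4; wedge = subsidy = 15.6.
Welfare loss = ½ × 62.4 × 15.6 = 486.72.

486.72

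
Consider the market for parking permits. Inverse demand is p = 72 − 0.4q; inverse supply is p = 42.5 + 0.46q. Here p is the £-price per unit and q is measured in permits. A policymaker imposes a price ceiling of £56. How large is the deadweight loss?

£10.56

Competitive equilibrium: 72 − 0.4q = 42.5 + 0.46q → q* = 34.3023, p* = 58.2791.
At the ceiling p = 56, quantity supplied = (56 − 42.5)/0.46 = 29.3478.
Willingness to pay at q' = 29.3478: 72 − 0.4·29.3478 = 60.2609.
Δq = 34.3023 − 29.3478 = 4.9545; wedge = 60.2609 − 56 = 4.2609.
Deadweight loss = ½ × 4.9545 × 4.2609 = £10.56.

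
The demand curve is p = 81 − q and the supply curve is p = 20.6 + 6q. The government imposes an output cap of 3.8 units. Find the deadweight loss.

81.60

Competitive equilibrium: 81 − q = 20.6 + 6q → q* = 8.6286, p* = 72.3714.
At q = 3.8: demand price = 81 − 1·3.8 = 77.2; supply price = 20.6 + 6·3.8 = 43.4.
Δq = 8.6286 − 3.8 = 4.8286; wedge = 77.2 − 43.4 = 33.8.
DWL = ½ × 4.8286 × 33.8 = 81.60.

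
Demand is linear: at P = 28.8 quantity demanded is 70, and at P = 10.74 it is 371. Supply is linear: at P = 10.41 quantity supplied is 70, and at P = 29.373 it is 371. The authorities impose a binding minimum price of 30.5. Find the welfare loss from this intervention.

1945.19

Demand slope = (10.74 − 28.8)/(371 − 70) = −0.06, so P = 33 − 0.06Q.
Supply slope = (29.373 − 10.41)/(371 − 70) = 0.063, so P = 6 + 0.063Q.
Competitive equilibrium: 33 − 0.06Q = 6 + 0.063Q → Q* = 219.5122, P* = 19.8293.
At the floor P = 30.5, quantity demanded = (33 − 30.5)/0.06 = 41.6667.
Sellers' marginal cost at Q' = 41.6667: 6 + 0.063·41.6667 = 8.625.
ΔQ = 219.5122 − 41.6667 = 177.8455; wedge = 30.5 − 8.625 = 21.875.
Welfare loss = ½ × 177.8455 × 21.875 = 1945.19.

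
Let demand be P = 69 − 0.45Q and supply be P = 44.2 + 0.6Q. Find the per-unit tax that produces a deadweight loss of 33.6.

8.4

Competitive equilibrium: 69 − 0.45Q = 44.2 + 0.6Q → Q* = 23.619, P* = 58.3714.
A tax t gives ΔQ = t/1.05 and wedge t, so DWL = t²/2.1.
t²/2.1 = 33.6 → t² = 70.56 → t = 8.4.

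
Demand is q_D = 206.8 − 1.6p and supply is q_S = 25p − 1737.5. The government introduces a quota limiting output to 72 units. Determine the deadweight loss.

105.94

In inverse form: demand p = 129.25 − 0.625q, supply p = 69.5 + 0.04q.
Competitive equilibrium: 129.25 − 0.625q = 69.5 + 0.04q → q* = 89.8496, p* = 73.094.
At q = 72: demand price = 129.25 − 0.625·72 = 84.25; supply price = 69.5 + 0.04·72 = 72.38.
Δq = 89.8496 − 72 = 17.8496; wedge = 84.25 − 72.38 = 11.87.
The triangle = ½ × 17.8496 × 11.87 = 105.94.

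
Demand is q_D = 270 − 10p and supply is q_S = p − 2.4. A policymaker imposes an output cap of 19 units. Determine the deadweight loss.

In inverse form: demand p = 27 − 0.1q, supply p = 2.4 + q.
Competitive equilibrium: 27 − 0.1q = 2.4 + q → q* = 22.3636, p* = 24.7636.
At q = 19: demand price = 27 − 0.1·19 = 25.1; supply price = 2.4 + 1·19 = 21.4.
Δq = 22.3636 − 19 = 3.3636; wedge = 25.1 − 21.4 = 3.7.
DWL = ½ × 3.3636 × 3.7 = 6.22.

6.22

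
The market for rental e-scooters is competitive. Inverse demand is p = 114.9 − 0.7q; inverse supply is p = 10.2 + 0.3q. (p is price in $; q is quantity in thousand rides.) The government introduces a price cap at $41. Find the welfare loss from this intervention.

$2.07 thousand

Competitive equilibrium: 114.9 − 0.7q = 10.2 + 0.3q → q* = 104.7, p* = 41.61.
At the ceiling p = 41, quantity supplied = (41 − 10.2)/0.3 = 102.6667.
Willingness to pay at q' = 102.6667: 114.9 − 0.7·102.6667 = 43.0333.
Δq = 104.7 − 102.6667 = 2.0333; wedge = 43.0333 − 41 = 2.0333.
Welfare loss = ½ × 2.0333 × 2.0333 = $2.07 thousand.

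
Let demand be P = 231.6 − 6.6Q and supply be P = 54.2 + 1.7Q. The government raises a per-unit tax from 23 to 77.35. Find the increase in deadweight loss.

328.56

Competitive equilibrium: 231.6 − 6.6Q = 54.2 + 1.7Q → Q* = 21.3735, P* = 90.5349.
For a per-unit tax t: ΔQ = t/8.3, so DWL = ½·t·(t/8.3) = t²/16.6.
At t = 23: DWL = 31.867. At t = 77.35: DWL = 360.423.
Increase = 360.423 − 31.867 = 328.56.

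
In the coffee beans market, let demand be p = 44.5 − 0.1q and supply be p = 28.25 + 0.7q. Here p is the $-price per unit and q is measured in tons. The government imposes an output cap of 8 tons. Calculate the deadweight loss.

$60.64

Competitive equilibrium: 44.5 − 0.1q = 28.25 + 0.7q → q* = 20.3125, p* = 42.4688.
At q = 8: demand price = 44.5 − 0.1·8 = 43.7; supply price = 28.25 + 0.7·8 = 33.85.
Δq = 20.3125 − 8 = 12.3125; wedge = 43.7 − 33.85 = 9.85.
DWL = ½ × 12.3125 × 9.85 = $60.64.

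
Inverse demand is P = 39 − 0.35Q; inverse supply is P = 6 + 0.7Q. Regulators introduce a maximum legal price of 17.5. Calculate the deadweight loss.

Competitive equilibrium: 39 − 0.35Q = 6 + 0.7Q → Q* = 31.4286, P* = 28.
At the ceiling P = 17.5, quantity supplied = (17.5 − 6)/0.7 = 16.4286.
Willingness to pay at Q' = 16.4286: 39 − 0.35·16.4286 = 33.25.
ΔQ = 31.4286 − 16.4286 = 15; wedge = 33.25 − 17.5 = 15.75.
Welfare loss = ½ × 15 × 15.75 = 118.125.

118.125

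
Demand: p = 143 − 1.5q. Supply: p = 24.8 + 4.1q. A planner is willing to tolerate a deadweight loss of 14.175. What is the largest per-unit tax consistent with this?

Competitive equilibrium: 143 − 1.5q = 24.8 + 4.1q → q* = 21.1071, p* = 111.3393.
A tax t gives Δq = t/5.6 and wedge t, so DWL = t²/11.2.
t²/11.2 = 14.175 → t² = 158.76 → t = 12.6.

12.6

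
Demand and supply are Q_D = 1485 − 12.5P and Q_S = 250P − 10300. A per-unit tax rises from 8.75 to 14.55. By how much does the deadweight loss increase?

In inverse form: demand P = 118.8 − 0.08Q, supply P = 41.2 + 0.004Q.
Competitive equilibrium: 118.8 − 0.08Q = 41.2 + 0.004Q → Q* = 923.8095, P* = 44.8952.
For a per-unit tax t: ΔQ = t/0.084, so DWL = ½·t·(t/0.084) = t²/0.168.
At t = 8.75: DWL = 455.7292. At t = 14.55: DWL = 1260.1339.
Increase = 1260.1339 − 455.7292 = 804.40.

804.40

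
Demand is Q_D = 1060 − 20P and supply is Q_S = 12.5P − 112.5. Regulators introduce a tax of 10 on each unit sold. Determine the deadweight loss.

In inverse form: demand P = 53 − 0.05Q, supply P = 9 + 0.08Q.
Competitive equilibrium: 53 − 0.05Q = 9 + 0.08Q → Q* = 338.4615, P* = 36.0769.
With the tax, the buyer price exceeds the seller price by 10: (53 − 0.05Q) − (9 + 0.08Q) = 10 → Q' = 261.5385.
ΔQ = 338.4615 − 261.5385 = 76.923; the wedge equals the tax, 10.
DWL = ½ × 76.923 × 10 = 384.62.

384.62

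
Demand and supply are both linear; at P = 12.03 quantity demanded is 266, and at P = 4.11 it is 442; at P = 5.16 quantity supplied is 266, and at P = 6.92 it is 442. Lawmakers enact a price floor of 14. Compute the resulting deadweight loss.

782.52

Demand slope = (4.11 − 12.03)/(442 − 266) = −0.045, so P = 24 − 0.045Q.
Supply slope = (6.92 − 5.16)/(442 − 266) = 0.01, so P = 2.5 + 0.01Q.
Competitive equilibrium: 24 − 0.045Q = 2.5 + 0.01Q → Q* = 390.9091, P* = 6.4091.
At the floor P = 14, quantity demanded = (24 − 14)/0.045 = 222.2222.
Sellers' marginal cost at Q' = 222.2222: 2.5 + 0.01·222.2222 = 4.7222.
ΔQ = 390.9091 − 222.2222 = 168.6869; wedge = 14 − 4.7222 = 9.2778.
The triangle = ½ × 168.6869 × 9.2778 = 782.52.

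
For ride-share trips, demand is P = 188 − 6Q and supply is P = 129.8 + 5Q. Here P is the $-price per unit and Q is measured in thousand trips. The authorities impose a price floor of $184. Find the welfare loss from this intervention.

$117.61 thousand

Competitive equilibrium: 188 − 6Q = 129.8 + 5Q → Q* = 5.2909, P* = 156.2545.
At the floor P = 184, quantity demanded = (188 − 184)/6 = 0.6667.
Sellers' marginal cost at Q' = 0.6667: 129.8 + 5·0.6667 = 133.1335.
ΔQ = 5.2909 − 0.6667 = 4.6242; wedge = 184 − 133.1335 = 50.8665.
DWL = ½ × 4.6242 × 50.8665 = $117.61 thousand.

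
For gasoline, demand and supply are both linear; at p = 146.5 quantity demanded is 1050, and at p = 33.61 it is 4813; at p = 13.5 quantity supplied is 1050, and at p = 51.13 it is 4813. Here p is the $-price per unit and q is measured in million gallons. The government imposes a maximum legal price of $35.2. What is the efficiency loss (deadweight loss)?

$26680.50 million

Demand slope = (33.61 − 146.5)/(4813 − 1050) = −0.03, so p = 178 − 0.03q.
Supply slope = (51.13 − 13.5)/(4813 − 1050) = 0.01, so p = 3 + 0.01q.
Competitive equilibrium: 178 − 0.03q = 3 + 0.01q → q* = 4375, p* = 46.75.
At the ceiling p = 35.2, quantity supplied = (35.2 − 3)/0.01 = 3220.
Willingness to pay at q' = 3220: 178 − 0.03·3220 = 81.4.
Δq = 4375 − 3220 = 1155; wedge = 81.4 − 35.2 = 46.2.
Deadweight loss = ½ × 1155 × 46.2 = $26680.50 million.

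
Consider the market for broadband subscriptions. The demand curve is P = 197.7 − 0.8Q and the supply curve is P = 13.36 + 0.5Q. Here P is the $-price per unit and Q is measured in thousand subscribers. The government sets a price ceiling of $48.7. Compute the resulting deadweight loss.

$3287.74 thousand

Competitive equilibrium: 197.7 − 0.8Q = 13.36 + 0.5Q → Q* = 141.8, P* = 84.26.
At the ceiling P = 48.7, quantity supplied = (48.7 − 13.36)/0.5 = 70.68.
Willingness to pay at Q' = 70.68: 197.7 − 0.8·70.68 = 141.156.
ΔQ = 141.8 − 70.68 = 71.12; wedge = 141.156 − 48.7 = 92.456.
Welfare loss = ½ × 71.12 × 92.456 = $3287.74 thousand.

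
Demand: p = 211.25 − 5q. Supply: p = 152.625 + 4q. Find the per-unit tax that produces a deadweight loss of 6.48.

Competitive equilibrium: 211.25 − 5q = 152.625 + 4q → q* = 6.5139, p* = 178.6806.
A tax t gives Δq = t/9 and wedge t, so DWL = t²/18.
t²/18 = 6.48 → t² = 116.64 → t = 10.8.

10.8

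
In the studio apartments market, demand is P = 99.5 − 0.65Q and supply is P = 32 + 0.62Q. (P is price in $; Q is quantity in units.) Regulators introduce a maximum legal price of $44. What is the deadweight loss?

Competitive equilibrium: 99.5 − 0.65Q = 32 + 0.62Q → Q* = 53.14961, P* = 64.95276.
At the ceiling P = 44, quantity supplied = (44 − 32)/0.62 = 19.35484.
Willingness to pay at Q' = 19.35484: 99.5 − 0.65·19.35484 = 86.91935.
ΔQ = 53.14961 − 19.35484 = 33.79477; wedge = 86.91935 − 44 = 42.91935.
Deadweight loss = ½ × 33.79477 × 42.91935 = $725.22.

$725.22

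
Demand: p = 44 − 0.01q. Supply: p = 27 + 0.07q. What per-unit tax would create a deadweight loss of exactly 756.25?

11

Competitive equilibrium: 44 − 0.01q = 27 + 0.07q → q* = 212.5, p* = 41.875.
A tax t gives Δq = t/0.08 and wedge t, so DWL = t²/0.16.
t²/0.16 = 756.25 → t² = 121 → t = 11.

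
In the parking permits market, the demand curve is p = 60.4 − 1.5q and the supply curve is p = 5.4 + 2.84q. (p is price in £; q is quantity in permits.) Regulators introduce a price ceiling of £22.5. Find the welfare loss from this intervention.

Competitive equilibrium: 60.4 − 1.5q = 5.4 + 2.84q → q* = 12.6728, p* = 41.3908.
At the ceiling p = 22.5, quantity supplied = (22.5 − 5.4)/2.84 = 6.0211.
Willingness to pay at q' = 6.0211: 60.4 − 1.5·6.0211 = 51.3684.
Δq = 12.6728 − 6.0211 = 6.6517; wedge = 51.3684 − 22.5 = 28.8684.
DWL = ½ × 6.6517 × 28.8684 = £96.01.

£96.01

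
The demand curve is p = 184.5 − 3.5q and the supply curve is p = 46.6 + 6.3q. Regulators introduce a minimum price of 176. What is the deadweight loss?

664.225

Competitive equilibrium: 184.5 − 3.5q = 46.6 + 6.3q → q* = 14.07143, p* = 135.25.
At the floor p = 176, quantity demanded = (184.5 − 176)/3.5 = 2.42857.
Sellers' marginal cost at q' = 2.42857: 46.6 + 6.3·2.42857 = 61.89999.
Δq = 14.07143 − 2.42857 = 11.64286; wedge = 176 − 61.89999 = 114.10001.
Deadweight loss = ½ × 11.64286 × 114.10001 = 664.225.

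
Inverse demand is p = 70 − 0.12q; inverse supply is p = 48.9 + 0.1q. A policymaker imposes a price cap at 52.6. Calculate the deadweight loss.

381.73

Competitive equilibrium: 70 − 0.12q = 48.9 + 0.1q → q* = 95.9091, p* = 58.4909.
At the ceiling p = 52.6, quantity supplied = (52.6 − 48.9)/0.1 = 37.
Willingness to pay at q' = 37: 70 − 0.12·37 = 65.56.
Δq = 95.9091 − 37 = 58.9091; wedge = 65.56 − 52.6 = 12.96.
Welfare loss = ½ × 58.9091 × 12.96 = 381.73.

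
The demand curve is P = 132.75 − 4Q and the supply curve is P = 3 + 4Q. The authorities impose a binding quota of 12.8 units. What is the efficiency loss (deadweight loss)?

46.75

Competitive equilibrium: 132.75 − 4Q = 3 + 4Q → Q* = 16.2188, P* = 67.875.
At Q = 12.8: demand price = 132.75 − 4·12.8 = 81.55; supply price = 3 + 4·12.8 = 54.2.
ΔQ = 16.2188 − 12.8 = 3.4188; wedge = 81.55 − 54.2 = 27.35.
The triangle = ½ × 3.4188 × 27.35 = 46.75.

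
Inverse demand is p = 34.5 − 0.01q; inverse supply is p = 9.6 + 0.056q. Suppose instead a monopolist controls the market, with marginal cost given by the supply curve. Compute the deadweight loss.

Competitive equilibrium: 34.5 − 0.01q = 9.6 + 0.056q → q* = 377.2727, p* = 30.7273.
Marginal revenue: MR = 34.5 − 0.02q. Set MR = MC: 34.5 − 0.02q = 9.6 + 0.056q → q_m = 327.6316.
Price p_m = 34.5 − 0.01·327.6316 = 31.2237; MC(q_m) = 9.6 + 0.056·327.6316 = 27.9474.
Competitive q* = 377.2727, so Δq = 49.6411; wedge = 31.2237 − 27.9474 = 3.2763.
The triangle = ½ × 49.6411 × 3.2763 = 81.32.

81.32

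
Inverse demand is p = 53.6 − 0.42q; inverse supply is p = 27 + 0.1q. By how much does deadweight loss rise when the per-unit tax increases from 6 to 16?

211.54

Competitive equilibrium: 53.6 − 0.42q = 27 + 0.1q → q* = 51.1538, p* = 32.1154.
For a per-unit tax t: Δq = t/0.52, so DWL = ½·t·(t/0.52) = t²/1.04.
At t = 6: DWL = 34.615. At t = 16: DWL = 246.154.
Increase = 246.154 − 34.615 = 211.54.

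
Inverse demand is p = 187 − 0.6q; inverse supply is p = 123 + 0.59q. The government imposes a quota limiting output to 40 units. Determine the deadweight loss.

Competitive equilibrium: 187 − 0.6q = 123 + 0.59q → q* = 53.7815, p* = 154.7311.
At q = 40: demand price = 187 − 0.6·40 = 163; supply price = 123 + 0.59·40 = 146.6.
Δq = 53.7815 − 40 = 13.7815; wedge = 163 − 146.6 = 16.4.
Welfare loss = ½ × 13.7815 × 16.4 = 113.01.

113.01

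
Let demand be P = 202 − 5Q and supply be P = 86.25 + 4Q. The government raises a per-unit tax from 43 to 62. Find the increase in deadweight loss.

110.83

Competitive equilibrium: 202 − 5Q = 86.25 + 4Q → Q* = 12.8611, P* = 137.6944.
For a per-unit tax t: ΔQ = t/9, so DWL = ½·t·(t/9) = t²/18.
At t = 43: DWL = 102.722. At t = 62: DWL = 213.556.
Increase = 213.556 − 102.722 = 110.83.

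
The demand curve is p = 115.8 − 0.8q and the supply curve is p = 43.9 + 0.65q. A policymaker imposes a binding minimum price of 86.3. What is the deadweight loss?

Competitive equilibrium: 115.8 − 0.8q = 43.9 + 0.65q → q* = 49.5862, p* = 76.131.
At the floor p = 86.3, quantity demanded = (115.8 − 86.3)/0.8 = 36.875.
Sellers' marginal cost at q' = 36.875: 43.9 + 0.65·36.875 = 67.8688.
Δq = 49.5862 − 36.875 = 12.7112; wedge = 86.3 − 67.8688 = 18.4312.
DWL = ½ × 12.7112 × 18.4312 = 117.14.

117.14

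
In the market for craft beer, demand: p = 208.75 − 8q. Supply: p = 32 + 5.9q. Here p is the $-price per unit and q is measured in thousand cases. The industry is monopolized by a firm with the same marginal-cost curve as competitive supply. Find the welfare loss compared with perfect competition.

Competitive equilibrium: 208.75 − 8q = 32 + 5.9q → q* = 12.71583, p* = 107.02338.
Marginal revenue: MR = 208.75 − 16q. Set MR = MC: 208.75 − 16q = 32 + 5.9q → q_m = 8.07078.
Price p_m = 208.75 − 8·8.07078 = 144.18376; MC(q_m) = 32 + 5.9·8.07078 = 79.6176.
Competitive q* = 12.71583, so Δq = 4.64505; wedge = 144.18376 − 79.6176 = 64.56616.
The triangle = ½ × 4.64505 × 64.56616 = $149.96 thousand.

$149.96 thousand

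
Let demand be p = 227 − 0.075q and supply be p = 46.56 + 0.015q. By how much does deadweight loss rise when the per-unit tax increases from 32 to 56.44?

Competitive equilibrium: 227 − 0.075q = 46.56 + 0.015q → q* = 2004.8889, p* = 76.6333.
For a per-unit tax t: Δq = t/0.09, so DWL = ½·t·(t/0.09) = t²/0.18.
At t = 32: DWL = 5688.889. At t = 56.44: DWL = 17697.076.
Increase = 17697.076 − 5688.889 = 12008.19.

12008.19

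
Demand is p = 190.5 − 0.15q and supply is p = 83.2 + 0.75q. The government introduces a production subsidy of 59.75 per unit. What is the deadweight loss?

1983.37

Competitive equilibrium: 190.5 − 0.15q = 83.2 + 0.75q → q* = 119.2222, p* = 172.6167.
The subsidy lowers effective supply by 59.75: p = 23.45 + 0.75q.
New quantity: 190.5 − 0.15q = 23.45 + 0.75q → q' = 185.6111.
Overproduction Δq = 185.6111 − 119.2222 = 66.3889; wedge = subsidy = 59.75.
DWL = ½ × 66.3889 × 59.75 = 1983.37.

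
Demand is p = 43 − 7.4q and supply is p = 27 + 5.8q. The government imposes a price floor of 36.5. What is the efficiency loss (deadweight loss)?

0.74

Competitive equilibrium: 43 − 7.4q = 27 + 5.8q → q* = 1.2121, p* = 34.0303.
At the floor p = 36.5, quantity demanded = (43 − 36.5)/7.4 = 0.8784.
Sellers' marginal cost at q' = 0.8784: 27 + 5.8·0.8784 = 32.0947.
Δq = 1.2121 − 0.8784 = 0.3337; wedge = 36.5 − 32.0947 = 4.4053.
Welfare loss = ½ × 0.3337 × 4.4053 = 0.74.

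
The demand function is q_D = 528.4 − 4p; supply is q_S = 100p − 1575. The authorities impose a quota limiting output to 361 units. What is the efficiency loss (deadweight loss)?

972.69

In inverse form: demand p = 132.1 − 0.25q, supply p = 15.75 + 0.01q.
Competitive equilibrium: 132.1 − 0.25q = 15.75 + 0.01q → q* = 447.5, p* = 20.225.
At q = 361: demand price = 132.1 − 0.25·361 = 41.85; supply price = 15.75 + 0.01·361 = 19.36.
Δq = 447.5 − 361 = 86.5; wedge = 41.85 − 19.36 = 22.49.
Deadweight loss = ½ × 86.5 × 22.49 = 972.69.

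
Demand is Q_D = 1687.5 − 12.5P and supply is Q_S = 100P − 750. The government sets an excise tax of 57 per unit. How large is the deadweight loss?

18050

In inverse form: demand P = 135 − 0.08Q, supply P = 7.5 + 0.01Q.
Competitive equilibrium: 135 − 0.08Q = 7.5 + 0.01Q → Q* = 1416.6667, P* = 21.6667.
With the tax, the buyer price exceeds the seller price by 57: (135 − 0.08Q) − (7.5 + 0.01Q) = 57 → Q' = 783.3333.
ΔQ = 1416.6667 − 783.3333 = 633.3334; the wedge equals the tax, 57.
DWL = ½ × 633.3334 × 57 = 18050.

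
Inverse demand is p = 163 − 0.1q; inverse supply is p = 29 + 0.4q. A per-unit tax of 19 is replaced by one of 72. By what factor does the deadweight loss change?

14.360

Competitive equilibrium: 163 − 0.1q = 29 + 0.4q → q* = 268, p* = 136.2.
For a per-unit tax t: Δq = t/0.5, so DWL = ½·t·(t/0.5) = t²/1.
At t = 19: DWL = 361. At t = 72: DWL = 5184.
Ratio = (72/19)² = 14.360.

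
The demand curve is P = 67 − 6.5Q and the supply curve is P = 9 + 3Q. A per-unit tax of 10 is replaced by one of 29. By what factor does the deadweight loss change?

8.41

Competitive equilibrium: 67 − 6.5Q = 9 + 3Q → Q* = 6.1053, P* = 27.3158.
For a per-unit tax t: ΔQ = t/9.5, so DWL = ½·t·(t/9.5) = t²/19.
At t = 10: DWL = 5.263. At t = 29: DWL = 44.263.
Ratio = (29/10)² = 8.41.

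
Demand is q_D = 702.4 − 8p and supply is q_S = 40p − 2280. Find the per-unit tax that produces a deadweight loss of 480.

12

In inverse form: demand p = 87.8 − 0.125q, supply p = 57 + 0.025q.
Competitive equilibrium: 87.8 − 0.125q = 57 + 0.025q → q* = 205.3333, p* = 62.1333.
A tax t gives Δq = t/0.15 and wedge t, so DWL = t²/0.3.
t²/0.3 = 480 → t² = 144 → t = 12.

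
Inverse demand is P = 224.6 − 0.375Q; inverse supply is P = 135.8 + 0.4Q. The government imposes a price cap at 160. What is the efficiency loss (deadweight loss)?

1133.33

Competitive equilibrium: 224.6 − 0.375Q = 135.8 + 0.4Q → Q* = 114.5806, P* = 181.6323.
At the ceiling P = 160, quantity supplied = (160 − 135.8)/0.4 = 60.5.
Willingness to pay at Q' = 60.5: 224.6 − 0.375·60.5 = 201.9125.
ΔQ = 114.5806 − 60.5 = 54.0806; wedge = 201.9125 − 160 = 41.9125.
Welfare loss = ½ × 54.0806 × 41.9125 = 1133.33.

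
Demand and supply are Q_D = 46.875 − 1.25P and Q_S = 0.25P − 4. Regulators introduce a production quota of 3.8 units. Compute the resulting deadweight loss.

1.11

In inverse form: demand P = 37.5 − 0.8Q, supply P = 16 + 4Q.
Competitive equilibrium: 37.5 − 0.8Q = 16 + 4Q → Q* = 4.4792, P* = 33.9167.
At Q = 3.8: demand price = 37.5 − 0.8·3.8 = 34.46; supply price = 16 + 4·3.8 = 31.2.
ΔQ = 4.4792 − 3.8 = 0.6792; wedge = 34.46 − 31.2 = 3.26.
Welfare loss = ½ × 0.6792 × 3.26 = 1.11.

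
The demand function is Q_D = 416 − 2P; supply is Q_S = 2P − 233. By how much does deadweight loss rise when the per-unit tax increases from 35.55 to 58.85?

In inverse form: demand P = 208 − 0.5Q, supply P = 116.5 + 0.5Q.
Competitive equilibrium: 208 − 0.5Q = 116.5 + 0.5Q → Q* = 91.5, P* = 162.25.
For a per-unit tax t: ΔQ = t/1, so DWL = ½·t·(t/1) = t²/2.
At t = 35.55: DWL = 631.901. At t = 58.85: DWL = 1731.661.
Increase = 1731.661 − 631.901 = 1099.76.

1099.76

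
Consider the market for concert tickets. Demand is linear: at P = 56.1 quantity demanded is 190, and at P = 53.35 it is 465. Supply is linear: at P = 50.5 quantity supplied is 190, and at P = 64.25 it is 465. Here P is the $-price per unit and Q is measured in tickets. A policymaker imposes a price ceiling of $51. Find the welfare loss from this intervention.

$208.33

Demand slope = (53.35 − 56.1)/(465 − 190) = −0.01, so P = 58 − 0.01Q.
Supply slope = (64.25 − 50.5)/(465 − 190) = 0.05, so P = 41 + 0.05Q.
Competitive equilibrium: 58 − 0.01Q = 41 + 0.05Q → Q* = 283.3333, P* = 55.1667.
At the ceiling P = 51, quantity supplied = (51 − 41)/0.05 = 200.
Willingness to pay at Q' = 200: 58 − 0.01·200 = 56.
ΔQ = 283.3333 − 200 = 83.3333; wedge = 56 − 51 = 5.
Deadweight loss = ½ × 83.3333 × 5 = $208.33.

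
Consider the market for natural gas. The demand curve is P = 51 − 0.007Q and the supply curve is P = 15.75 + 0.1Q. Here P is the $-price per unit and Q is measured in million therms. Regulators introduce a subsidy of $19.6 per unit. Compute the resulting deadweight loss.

Competitive equilibrium: 51 − 0.007Q = 15.75 + 0.1Q → Q* = 329.4393, P* = 48.6939.
The subsidy lowers effective supply by 19.6: P = 0.1Q − 3.85.
New quantity: 51 − 0.007Q = 0.1Q − 3.85 → Q' = 512.6168.
Overproduction ΔQ = 512.6168 − 329.4393 = 183.1775; wedge = subsidy = 19.6.
DWL = ½ × 183.1775 × 19.6 = $1795.14 million.

$1795.14 million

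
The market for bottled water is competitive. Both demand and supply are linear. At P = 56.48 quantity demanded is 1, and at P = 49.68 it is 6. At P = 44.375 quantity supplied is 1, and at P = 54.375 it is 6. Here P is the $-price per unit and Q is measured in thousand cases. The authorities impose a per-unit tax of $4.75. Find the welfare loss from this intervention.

Demand slope = (49.68 − 56.48)/(6 − 1) = −1.36, so P = 57.84 − 1.36Q.
Supply slope = (54.375 − 44.375)/(6 − 1) = 2, so P = 42.375 + 2Q.
Competitive equilibrium: 57.84 − 1.36Q = 42.375 + 2Q → Q* = 4.6027, P* = 51.5804.
With the tax, the buyer price exceeds the seller price by 4.75: (57.84 − 1.36Q) − (42.375 + 2Q) = 4.75 → Q' = 3.189.
ΔQ = 4.6027 − 3.189 = 1.4137; the wedge equals the tax, 4.75.
The triangle = ½ × 1.4137 × 4.75 = $3.36 thousand.

$3.36 thousand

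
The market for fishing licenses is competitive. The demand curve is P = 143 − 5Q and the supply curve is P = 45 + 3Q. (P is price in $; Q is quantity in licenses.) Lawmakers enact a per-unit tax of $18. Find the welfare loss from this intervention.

$20.25

Competitive equilibrium: 143 − 5Q = 45 + 3Q → Q* = 12.25, P* = 81.75.
With the tax, the buyer price exceeds the seller price by 18: (143 − 5Q) − (45 + 3Q) = 18 → Q' = 10.
ΔQ = 12.25 − 10 = 2.25; the wedge equals the tax, 18.
The triangle = ½ × 2.25 × 18 = $20.25.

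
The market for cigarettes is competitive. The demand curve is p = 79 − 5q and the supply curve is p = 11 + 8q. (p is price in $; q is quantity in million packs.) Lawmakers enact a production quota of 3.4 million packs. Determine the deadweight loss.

Competitive equilibrium: 79 − 5q = 11 + 8q → q* = 5.2308, p* = 52.8462.
At q = 3.4: demand price = 79 − 5·3.4 = 62; supply price = 11 + 8·3.4 = 38.2.
Δq = 5.2308 − 3.4 = 1.8308; wedge = 62 − 38.2 = 23.8.
Welfare loss = ½ × 1.8308 × 23.8 = $21.79 million.

$21.79 million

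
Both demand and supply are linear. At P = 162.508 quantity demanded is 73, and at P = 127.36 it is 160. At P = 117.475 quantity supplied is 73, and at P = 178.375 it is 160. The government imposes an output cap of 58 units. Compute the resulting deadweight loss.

1718.16

Demand slope = (127.36 − 162.508)/(160 − 73) = −0.404, so P = 192 − 0.404Q.
Supply slope = (178.375 − 117.475)/(160 − 73) = 0.7, so P = 66.375 + 0.7Q.
Competitive equilibrium: 192 − 0.404Q = 66.375 + 0.7Q → Q* = 113.7908, P* = 146.0285.
At Q = 58: demand price = 192 − 0.404·58 = 168.568; supply price = 66.375 + 0.7·58 = 106.975.
ΔQ = 113.7908 − 58 = 55.7908; wedge = 168.568 − 106.975 = 61.593.
The triangle = ½ × 55.7908 × 61.593 = 1718.16.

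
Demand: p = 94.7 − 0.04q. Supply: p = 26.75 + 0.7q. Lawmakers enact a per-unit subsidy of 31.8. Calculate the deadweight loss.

683.27

Competitive equilibrium: 94.7 − 0.04q = 26.75 + 0.7q → q* = 91.8243, p* = 91.027.
The subsidy lowers effective supply by 31.8: p = 0.7q − 5.05.
New quantity: 94.7 − 0.04q = 0.7q − 5.05 → q' = 134.7973.
Overproduction Δq = 134.7973 − 91.8243 = 42.973; wedge = subsidy = 31.8.
DWL = ½ × 42.973 × 31.8 = 683.27.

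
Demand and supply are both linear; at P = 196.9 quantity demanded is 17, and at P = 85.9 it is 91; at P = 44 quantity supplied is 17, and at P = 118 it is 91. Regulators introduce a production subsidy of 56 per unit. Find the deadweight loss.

627.20

Demand slope = (85.9 − 196.9)/(91 − 17) = −1.5, so P = 222.4 − 1.5Q.
Supply slope = (118 − 44)/(91 − 17) = 1, so P = 27 + Q.
Competitive equilibrium: 222.4 − 1.5Q = 27 + Q → Q* = 78.16, P* = 105.16.
The subsidy lowers effective supply by 56: P = Q − 29.
New quantity: 222.4 − 1.5Q = Q − 29 → Q' = 100.56.
Overproduction ΔQ = 100.56 − 78.16 = 22.4; wedge = subsidy = 56.
Welfare loss = ½ × 22.4 × 56 = 627.20.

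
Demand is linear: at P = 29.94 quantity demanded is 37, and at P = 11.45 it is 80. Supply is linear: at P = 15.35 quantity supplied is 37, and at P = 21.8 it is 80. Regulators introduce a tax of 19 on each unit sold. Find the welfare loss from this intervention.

311.21

Demand slope = (11.45 − 29.94)/(80 − 37) = −0.43, so P = 45.85 − 0.43Q.
Supply slope = (21.8 − 15.35)/(80 − 37) = 0.15, so P = 9.8 + 0.15Q.
Competitive equilibrium: 45.85 − 0.43Q = 9.8 + 0.15Q → Q* = 62.1552, P* = 19.1233.
With the tax, the buyer price exceeds the seller price by 19: (45.85 − 0.43Q) − (9.8 + 0.15Q) = 19 → Q' = 29.3966.
ΔQ = 62.1552 − 29.3966 = 32.7586; the wedge equals the tax, 19.
Deadweight loss = ½ × 32.7586 × 19 = 311.21.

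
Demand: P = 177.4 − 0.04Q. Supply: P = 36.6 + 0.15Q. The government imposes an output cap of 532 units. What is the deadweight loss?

4151.79

Competitive equilibrium: 177.4 − 0.04Q = 36.6 + 0.15Q → Q* = 741.05263, P* = 147.75789.
At Q = 532: demand price = 177.4 − 0.04·532 = 156.12; supply price = 36.6 + 0.15·532 = 116.4.
ΔQ = 741.05263 − 532 = 209.05263; wedge = 156.12 − 116.4 = 39.72.
DWL = ½ × 209.05263 × 39.72 = 4151.79.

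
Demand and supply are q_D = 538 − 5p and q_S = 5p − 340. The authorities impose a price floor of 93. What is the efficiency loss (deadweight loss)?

In inverse form: demand p = 107.6 − 0.2q, supply p = 68 + 0.2q.
Competitive equilibrium: 107.6 − 0.2q = 68 + 0.2q → q* = 99, p* = 87.8.
At the floor p = 93, quantity demanded = (107.6 − 93)/0.2 = 73.
Sellers' marginal cost at q' = 73: 68 + 0.2·73 = 82.6.
Δq = 99 − 73 = 26; wedge = 93 − 82.6 = 10.4.
The triangle = ½ × 26 × 10.4 = 135.20.

135.20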